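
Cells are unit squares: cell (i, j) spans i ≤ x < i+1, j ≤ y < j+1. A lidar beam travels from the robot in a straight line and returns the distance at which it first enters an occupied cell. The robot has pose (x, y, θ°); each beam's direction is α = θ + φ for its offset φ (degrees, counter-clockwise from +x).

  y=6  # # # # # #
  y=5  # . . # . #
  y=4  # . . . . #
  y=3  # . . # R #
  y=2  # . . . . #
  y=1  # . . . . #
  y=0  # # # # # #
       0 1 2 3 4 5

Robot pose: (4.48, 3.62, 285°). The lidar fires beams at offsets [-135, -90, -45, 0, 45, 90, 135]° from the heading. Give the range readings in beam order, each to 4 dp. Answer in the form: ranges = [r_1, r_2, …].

ranges = [0.5543, 0.4969, 3.0253, 2.0091, 0.6004, 0.5383, 1.0400]

beam 1: φ=-135°, α=150°
  cosα=-0.8660 sinα=0.5000 | (4,3) | tMaxX 0.5543 tMaxY 0.7600 | tΔX 1.1547 tΔY 2.0000
    t=0.5543 [x] (3,3) — stop
  → r_1 = 0.5543
beam 2: φ=-90°, α=195°
  cosα=-0.9659 sinα=-0.2588 | (4,3) | tMaxX 0.4969 tMaxY 2.3955 | tΔX 1.0353 tΔY 3.8637
    t=0.4969 [x] (3,3) — stop
  → r_2 = 0.4969
beam 3: φ=-45°, α=240°
  cosα=-0.5000 sinα=-0.8660 | (4,3) | tMaxX 0.9600 tMaxY 0.7159 | tΔX 2.0000 tΔY 1.1547
    t=0.7159 [y] (4,2)
    t=0.9600 [x] (3,2)
    t=1.8706 [y] (3,1)
    t=2.9600 [x] (2,1)
    t=3.0253 [y] (2,0) — stop
  → r_3 = 3.0253
beam 4: φ=0°, α=285°
  cosα=0.2588 sinα=-0.9659 | (4,3) | tMaxX 2.0091 tMaxY 0.6419 | tΔX 3.8637 tΔY 1.0353
    t=0.6419 [y] (4,2)
    t=1.6771 [y] (4,1)
    t=2.0091 [x] (5,1) — stop
  → r_4 = 2.0091
beam 5: φ=45°, α=330°
  cosα=0.8660 sinα=-0.5000 | (4,3) | tMaxX 0.6004 tMaxY 1.2400 | tΔX 1.1547 tΔY 2.0000
    t=0.6004 [x] (5,3) — stop
  → r_5 = 0.6004
beam 6: φ=90°, α=15°
  cosα=0.9659 sinα=0.2588 | (4,3) | tMaxX 0.5383 tMaxY 1.4682 | tΔX 1.0353 tΔY 3.8637
    t=0.5383 [x] (5,3) — stop
  → r_6 = 0.5383
beam 7: φ=135°, α=60°
  cosα=0.5000 sinα=0.8660 | (4,3) | tMaxX 1.0400 tMaxY 0.4388 | tΔX 2.0000 tΔY 1.1547
    t=0.4388 [y] (4,4)
    t=1.0400 [x] (5,4) — stop
  → r_7 = 1.0400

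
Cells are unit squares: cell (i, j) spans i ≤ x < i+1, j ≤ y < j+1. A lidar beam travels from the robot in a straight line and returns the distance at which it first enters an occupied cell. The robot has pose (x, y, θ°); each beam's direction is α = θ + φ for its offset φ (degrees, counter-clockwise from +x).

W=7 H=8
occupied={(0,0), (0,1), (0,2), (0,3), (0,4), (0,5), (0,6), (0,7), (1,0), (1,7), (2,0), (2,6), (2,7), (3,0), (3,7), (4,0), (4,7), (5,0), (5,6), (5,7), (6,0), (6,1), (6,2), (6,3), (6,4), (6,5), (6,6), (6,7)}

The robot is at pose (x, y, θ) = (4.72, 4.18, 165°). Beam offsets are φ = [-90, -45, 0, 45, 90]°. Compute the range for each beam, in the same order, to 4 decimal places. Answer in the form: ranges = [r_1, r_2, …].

beam 1: φ=-90°, α=75°
  cosα=0.2588 sinα=0.9659 | (4,4) | tMaxX 1.0818 tMaxY 0.8489 | tΔX 3.8637 tΔY 1.0353
    t=0.8489 [y] (4,5)
    t=1.0818 [x] (5,5)
    t=1.8842 [y] (5,6) — stop
  → r_1 = 1.8842
beam 2: φ=-45°, α=120°
  cosα=-0.5000 sinα=0.8660 | (4,4) | tMaxX 1.4400 tMaxY 0.9469 | tΔX 2.0000 tΔY 1.1547
    t=0.9469 [y] (4,5)
    t=1.4400 [x] (3,5)
    t=2.1016 [y] (3,6)
    t=3.2563 [y] (3,7) — stop
  → r_2 = 3.2563
beam 3: φ=0°, α=165°
  cosα=-0.9659 sinα=0.2588 | (4,4) | tMaxX 0.7454 tMaxY 3.1682 | tΔX 1.0353 tΔY 3.8637
    t=0.7454 [x] (3,4)
    t=1.7807 [x] (2,4)
    t=2.8160 [x] (1,4)
    t=3.1682 [y] (1,5)
    t=3.8512 [x] (0,5) — stop
  → r_3 = 3.8512
beam 4: φ=45°, α=210°
  cosα=-0.8660 sinα=-0.5000 | (4,4) | tMaxX 0.8314 tMaxY 0.3600 | tΔX 1.1547 tΔY 2.0000
    t=0.3600 [y] (4,3)
    t=0.8314 [x] (3,3)
    t=1.9861 [x] (2,3)
    t=2.3600 [y] (2,2)
    t=3.1408 [x] (1,2)
    t=4.2955 [x] (0,2) — stop
  → r_4 = 4.2955
beam 5: φ=90°, α=255°
  cosα=-0.2588 sinα=-0.9659 | (4,4) | tMaxX 2.7819 tMaxY 0.1863 | tΔX 3.8637 tΔY 1.0353
    t=0.1863 [y] (4,3)
    t=1.2216 [y] (4,2)
    t=2.2569 [y] (4,1)
    t=2.7819 [x] (3,1)
    t=3.2922 [y] (3,0) — stop
  → r_5 = 3.2922

ranges = [1.8842, 3.2563, 3.8512, 4.2955, 3.2922]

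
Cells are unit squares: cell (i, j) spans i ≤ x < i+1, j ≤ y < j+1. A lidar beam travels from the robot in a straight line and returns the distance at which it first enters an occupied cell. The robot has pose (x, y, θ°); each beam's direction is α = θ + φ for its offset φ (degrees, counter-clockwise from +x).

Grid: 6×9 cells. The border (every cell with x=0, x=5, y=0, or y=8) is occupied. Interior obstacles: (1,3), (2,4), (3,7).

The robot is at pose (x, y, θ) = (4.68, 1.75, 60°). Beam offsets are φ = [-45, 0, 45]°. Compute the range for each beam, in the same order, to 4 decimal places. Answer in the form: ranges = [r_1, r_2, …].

beam 1: φ=-45°, α=15°
  dir = (cos 15°, sin 15°) = (0.9659, 0.2588); from cell (4,1)
  next x-line at t=0.3313, next y-line at t=0.9659; Δt_x=1.0353, Δt_y=3.8637
    x: enter (5,1) at t=0.3313 ← occupied
  → r_1 = 0.3313
beam 2: φ=0°, α=60°
  dir = (cos 60°, sin 60°) = (0.5000, 0.8660); from cell (4,1)
  next x-line at t=0.6400, next y-line at t=0.2887; Δt_x=2.0000, Δt_y=1.1547
    y: enter (4,2) at t=0.2887
    x: enter (5,2) at t=0.6400 ← occupied
  → r_2 = 0.6400
beam 3: φ=45°, α=105°
  dir = (cos 105°, sin 105°) = (-0.2588, 0.9659); from cell (4,1)
  next x-line at t=2.6273, next y-line at t=0.2588; Δt_x=3.8637, Δt_y=1.0353
    y: enter (4,2) at t=0.2588
    y: enter (4,3) at t=1.2941
    y: enter (4,4) at t=2.3294
    x: enter (3,4) at t=2.6273
    y: enter (3,5) at t=3.3646
    y: enter (3,6) at t=4.3999
    y: enter (3,7) at t=5.4352 ← occupied
  → r_3 = 5.4352

ranges = [0.3313, 0.6400, 5.4352]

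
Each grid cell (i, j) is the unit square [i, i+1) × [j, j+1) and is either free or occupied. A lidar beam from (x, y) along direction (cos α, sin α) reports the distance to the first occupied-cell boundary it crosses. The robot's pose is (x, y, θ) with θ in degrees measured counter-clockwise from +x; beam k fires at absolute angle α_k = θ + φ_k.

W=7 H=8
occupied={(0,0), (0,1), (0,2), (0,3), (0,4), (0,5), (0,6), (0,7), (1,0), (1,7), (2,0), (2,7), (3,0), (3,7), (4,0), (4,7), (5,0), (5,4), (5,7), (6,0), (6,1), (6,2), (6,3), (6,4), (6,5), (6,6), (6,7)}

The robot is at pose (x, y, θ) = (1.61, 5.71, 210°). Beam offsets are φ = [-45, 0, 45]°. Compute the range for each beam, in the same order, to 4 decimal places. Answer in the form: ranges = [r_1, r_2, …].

beam 1: φ=-45°, α=165°
  cosα=-0.9659 sinα=0.2588 | (1,5) | tMaxX 0.6315 tMaxY 1.1205 | tΔX 1.0353 tΔY 3.8637
    t=0.6315 [x] (0,5) — stop
  → r_1 = 0.6315
beam 2: φ=0°, α=210°
  cosα=-0.8660 sinα=-0.5000 | (1,5) | tMaxX 0.7044 tMaxY 1.4200 | tΔX 1.1547 tΔY 2.0000
    t=0.7044 [x] (0,5) — stop
  → r_2 = 0.7044
beam 3: φ=45°, α=255°
  cosα=-0.2588 sinα=-0.9659 | (1,5) | tMaxX 2.3569 tMaxY 0.7350 | tΔX 3.8637 tΔY 1.0353
    t=0.7350 [y] (1,4)
    t=1.7703 [y] (1,3)
    t=2.3569 [x] (0,3) — stop
  → r_3 = 2.3569

ranges = [0.6315, 0.7044, 2.3569]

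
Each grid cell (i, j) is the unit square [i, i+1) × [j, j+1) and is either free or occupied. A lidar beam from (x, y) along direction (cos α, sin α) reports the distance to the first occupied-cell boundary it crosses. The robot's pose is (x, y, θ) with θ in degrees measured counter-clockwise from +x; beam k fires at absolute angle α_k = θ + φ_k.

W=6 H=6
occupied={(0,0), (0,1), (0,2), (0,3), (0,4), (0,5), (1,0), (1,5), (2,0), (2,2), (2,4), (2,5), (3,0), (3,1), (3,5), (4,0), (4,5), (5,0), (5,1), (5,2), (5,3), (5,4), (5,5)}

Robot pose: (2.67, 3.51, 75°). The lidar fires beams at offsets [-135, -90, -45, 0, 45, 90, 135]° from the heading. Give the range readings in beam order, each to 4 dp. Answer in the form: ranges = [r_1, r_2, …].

beam 1: φ=-135°, α=300°
  cosα=0.5000 sinα=-0.8660 | (2,3) | tMaxX 0.6600 tMaxY 0.5889 | tΔX 2.0000 tΔY 1.1547
    t=0.5889 [y] (2,2) — stop
  → r_1 = 0.5889
beam 2: φ=-90°, α=345°
  cosα=0.9659 sinα=-0.2588 | (2,3) | tMaxX 0.3416 tMaxY 1.9705 | tΔX 1.0353 tΔY 3.8637
    t=0.3416 [x] (3,3)
    t=1.3769 [x] (4,3)
    t=1.9705 [y] (4,2)
    t=2.4122 [x] (5,2) — stop
  → r_2 = 2.4122
beam 3: φ=-45°, α=30°
  cosα=0.8660 sinα=0.5000 | (2,3) | tMaxX 0.3811 tMaxY 0.9800 | tΔX 1.1547 tΔY 2.0000
    t=0.3811 [x] (3,3)
    t=0.9800 [y] (3,4)
    t=1.5358 [x] (4,4)
    t=2.6905 [x] (5,4) — stop
  → r_3 = 2.6905
beam 4: φ=0°, α=75°
  cosα=0.2588 sinα=0.9659 | (2,3) | tMaxX 1.2750 tMaxY 0.5073 | tΔX 3.8637 tΔY 1.0353
    t=0.5073 [y] (2,4) — stop
  → r_4 = 0.5073
beam 5: φ=45°, α=120°
  cosα=-0.5000 sinα=0.8660 | (2,3) | tMaxX 1.3400 tMaxY 0.5658 | tΔX 2.0000 tΔY 1.1547
    t=0.5658 [y] (2,4) — stop
  → r_5 = 0.5658
beam 6: φ=90°, α=165°
  cosα=-0.9659 sinα=0.2588 | (2,3) | tMaxX 0.6936 tMaxY 1.8932 | tΔX 1.0353 tΔY 3.8637
    t=0.6936 [x] (1,3)
    t=1.7289 [x] (0,3) — stop
  → r_6 = 1.7289
beam 7: φ=135°, α=210°
  cosα=-0.8660 sinα=-0.5000 | (2,3) | tMaxX 0.7736 tMaxY 1.0200 | tΔX 1.1547 tΔY 2.0000
    t=0.7736 [x] (1,3)
    t=1.0200 [y] (1,2)
    t=1.9283 [x] (0,2) — stop
  → r_7 = 1.9283

ranges = [0.5889, 2.4122, 2.6905, 0.5073, 0.5658, 1.7289, 1.9283]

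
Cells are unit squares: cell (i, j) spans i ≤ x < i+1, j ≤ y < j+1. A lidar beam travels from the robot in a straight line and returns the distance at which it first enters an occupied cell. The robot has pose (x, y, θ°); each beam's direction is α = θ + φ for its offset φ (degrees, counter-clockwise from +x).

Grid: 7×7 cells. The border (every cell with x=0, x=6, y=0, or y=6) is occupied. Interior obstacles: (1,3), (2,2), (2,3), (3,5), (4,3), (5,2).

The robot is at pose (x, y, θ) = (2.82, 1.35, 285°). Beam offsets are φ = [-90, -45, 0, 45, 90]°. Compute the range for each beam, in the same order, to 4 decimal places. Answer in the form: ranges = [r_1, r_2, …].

ranges = [1.3523, 0.4041, 0.3623, 0.7000, 2.5114]

beam 1: φ=-90°, α=195°
  cosα=-0.9659 sinα=-0.2588 | (2,1) | tMaxX 0.8489 tMaxY 1.3523 | tΔX 1.0353 tΔY 3.8637
    t=0.8489 [x] (1,1)
    t=1.3523 [y] (1,0) — stop
  → r_1 = 1.3523
beam 2: φ=-45°, α=240°
  cosα=-0.5000 sinα=-0.8660 | (2,1) | tMaxX 1.6400 tMaxY 0.4041 | tΔX 2.0000 tΔY 1.1547
    t=0.4041 [y] (2,0) — stop
  → r_2 = 0.4041
beam 3: φ=0°, α=285°
  cosα=0.2588 sinα=-0.9659 | (2,1) | tMaxX 0.6955 tMaxY 0.3623 | tΔX 3.8637 tΔY 1.0353
    t=0.3623 [y] (2,0) — stop
  → r_3 = 0.3623
beam 4: φ=45°, α=330°
  cosα=0.8660 sinα=-0.5000 | (2,1) | tMaxX 0.2078 tMaxY 0.7000 | tΔX 1.1547 tΔY 2.0000
    t=0.2078 [x] (3,1)
    t=0.7000 [y] (3,0) — stop
  → r_4 = 0.7000
beam 5: φ=90°, α=15°
  cosα=0.9659 sinα=0.2588 | (2,1) | tMaxX 0.1863 tMaxY 2.5114 | tΔX 1.0353 tΔY 3.8637
    t=0.1863 [x] (3,1)
    t=1.2216 [x] (4,1)
    t=2.2569 [x] (5,1)
    t=2.5114 [y] (5,2) — stop
  → r_5 = 2.5114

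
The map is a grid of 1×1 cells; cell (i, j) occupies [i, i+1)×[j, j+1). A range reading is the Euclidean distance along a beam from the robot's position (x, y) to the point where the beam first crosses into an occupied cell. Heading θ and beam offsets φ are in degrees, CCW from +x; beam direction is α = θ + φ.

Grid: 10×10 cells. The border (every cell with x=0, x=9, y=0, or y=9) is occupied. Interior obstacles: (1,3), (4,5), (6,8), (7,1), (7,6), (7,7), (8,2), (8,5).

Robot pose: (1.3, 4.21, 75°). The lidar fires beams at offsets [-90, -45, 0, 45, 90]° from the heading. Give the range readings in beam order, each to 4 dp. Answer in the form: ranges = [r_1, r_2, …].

ranges = [6.9364, 3.1177, 4.9590, 0.6000, 0.3106]

beam 1: φ=-90°, α=345°
  cosα=0.9659 sinα=-0.2588 | (1,4) | tMaxX 0.7247 tMaxY 0.8114 | tΔX 1.0353 tΔY 3.8637
    t=0.7247 [x] (2,4)
    t=0.8114 [y] (2,3)
    t=1.7600 [x] (3,3)
    t=2.7952 [x] (4,3)
    t=3.8305 [x] (5,3)
    t=4.6751 [y] (5,2)
    t=4.8658 [x] (6,2)
    t=5.9011 [x] (7,2)
    t=6.9364 [x] (8,2) — stop
  → r_1 = 6.9364
beam 2: φ=-45°, α=30°
  cosα=0.8660 sinα=0.5000 | (1,4) | tMaxX 0.8083 tMaxY 1.5800 | tΔX 1.1547 tΔY 2.0000
    t=0.8083 [x] (2,4)
    t=1.5800 [y] (2,5)
    t=1.9630 [x] (3,5)
    t=3.1177 [x] (4,5) — stop
  → r_2 = 3.1177
beam 3: φ=0°, α=75°
  cosα=0.2588 sinα=0.9659 | (1,4) | tMaxX 2.7046 tMaxY 0.8179 | tΔX 3.8637 tΔY 1.0353
    t=0.8179 [y] (1,5)
    t=1.8531 [y] (1,6)
    t=2.7046 [x] (2,6)
    t=2.8884 [y] (2,7)
    t=3.9237 [y] (2,8)
    t=4.9590 [y] (2,9) — stop
  → r_3 = 4.9590
beam 4: φ=45°, α=120°
  cosα=-0.5000 sinα=0.8660 | (1,4) | tMaxX 0.6000 tMaxY 0.9122 | tΔX 2.0000 tΔY 1.1547
    t=0.6000 [x] (0,4) — stop
  → r_4 = 0.6000
beam 5: φ=90°, α=165°
  cosα=-0.9659 sinα=0.2588 | (1,4) | tMaxX 0.3106 tMaxY 3.0523 | tΔX 1.0353 tΔY 3.8637
    t=0.3106 [x] (0,4) — stop
  → r_5 = 0.3106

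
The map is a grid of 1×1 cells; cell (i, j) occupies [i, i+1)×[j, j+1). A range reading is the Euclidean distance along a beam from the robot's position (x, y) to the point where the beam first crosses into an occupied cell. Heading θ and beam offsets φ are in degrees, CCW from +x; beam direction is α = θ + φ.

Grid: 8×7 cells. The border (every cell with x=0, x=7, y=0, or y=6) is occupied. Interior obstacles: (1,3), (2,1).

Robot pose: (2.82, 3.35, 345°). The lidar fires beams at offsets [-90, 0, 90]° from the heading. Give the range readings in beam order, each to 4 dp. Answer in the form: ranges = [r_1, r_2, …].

beam 1: φ=-90°, α=255°
  d=(-0.2588,-0.9659)  start (2,3)  tX=3.1682 tY=0.3623  stride 1/|dx|=3.8637 1/|dy|=1.0353
    cross y-line → (2,2), t=0.3623
    cross y-line → (2,1), t=1.3976 (wall)
  → r_1 = 1.3976
beam 2: φ=0°, α=345°
  d=(0.9659,-0.2588)  start (2,3)  tX=0.1863 tY=1.3523  stride 1/|dx|=1.0353 1/|dy|=3.8637
    cross x-line → (3,3), t=0.1863
    cross x-line → (4,3), t=1.2216
    cross y-line → (4,2), t=1.3523
    cross x-line → (5,2), t=2.2569
    cross x-line → (6,2), t=3.2922
    cross x-line → (7,2), t=4.3275 (wall)
  → r_2 = 4.3275
beam 3: φ=90°, α=75°
  d=(0.2588,0.9659)  start (2,3)  tX=0.6955 tY=0.6729  stride 1/|dx|=3.8637 1/|dy|=1.0353
    cross y-line → (2,4), t=0.6729
    cross x-line → (3,4), t=0.6955
    cross y-line → (3,5), t=1.7082
    cross y-line → (3,6), t=2.7435 (wall)
  → r_3 = 2.7435

ranges = [1.3976, 4.3275, 2.7435]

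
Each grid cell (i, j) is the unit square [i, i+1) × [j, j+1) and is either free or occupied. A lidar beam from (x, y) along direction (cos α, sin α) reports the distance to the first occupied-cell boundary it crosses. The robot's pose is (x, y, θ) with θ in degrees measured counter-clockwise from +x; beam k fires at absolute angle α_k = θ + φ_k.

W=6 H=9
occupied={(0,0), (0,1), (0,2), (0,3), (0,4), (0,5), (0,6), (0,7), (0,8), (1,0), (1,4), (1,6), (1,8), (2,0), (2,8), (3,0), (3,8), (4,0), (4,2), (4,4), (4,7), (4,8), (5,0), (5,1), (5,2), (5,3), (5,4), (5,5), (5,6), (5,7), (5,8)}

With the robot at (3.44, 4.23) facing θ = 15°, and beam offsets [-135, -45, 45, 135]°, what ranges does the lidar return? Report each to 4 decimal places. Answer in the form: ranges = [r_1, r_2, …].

ranges = [3.7297, 1.8013, 3.1200, 2.8175]

beam 1: φ=-135°, α=240°
  cosα=-0.5000 sinα=-0.8660 | (3,4) | tMaxX 0.8800 tMaxY 0.2656 | tΔX 2.0000 tΔY 1.1547
    t=0.2656 [y] (3,3)
    t=0.8800 [x] (2,3)
    t=1.4203 [y] (2,2)
    t=2.5750 [y] (2,1)
    t=2.8800 [x] (1,1)
    t=3.7297 [y] (1,0) — stop
  → r_1 = 3.7297
beam 2: φ=-45°, α=330°
  cosα=0.8660 sinα=-0.5000 | (3,4) | tMaxX 0.6466 tMaxY 0.4600 | tΔX 1.1547 tΔY 2.0000
    t=0.4600 [y] (3,3)
    t=0.6466 [x] (4,3)
    t=1.8013 [x] (5,3) — stop
  → r_2 = 1.8013
beam 3: φ=45°, α=60°
  cosα=0.5000 sinα=0.8660 | (3,4) | tMaxX 1.1200 tMaxY 0.8891 | tΔX 2.0000 tΔY 1.1547
    t=0.8891 [y] (3,5)
    t=1.1200 [x] (4,5)
    t=2.0438 [y] (4,6)
    t=3.1200 [x] (5,6) — stop
  → r_3 = 3.1200
beam 4: φ=135°, α=150°
  cosα=-0.8660 sinα=0.5000 | (3,4) | tMaxX 0.5081 tMaxY 1.5400 | tΔX 1.1547 tΔY 2.0000
    t=0.5081 [x] (2,4)
    t=1.5400 [y] (2,5)
    t=1.6628 [x] (1,5)
    t=2.8175 [x] (0,5) — stop
  → r_4 = 2.8175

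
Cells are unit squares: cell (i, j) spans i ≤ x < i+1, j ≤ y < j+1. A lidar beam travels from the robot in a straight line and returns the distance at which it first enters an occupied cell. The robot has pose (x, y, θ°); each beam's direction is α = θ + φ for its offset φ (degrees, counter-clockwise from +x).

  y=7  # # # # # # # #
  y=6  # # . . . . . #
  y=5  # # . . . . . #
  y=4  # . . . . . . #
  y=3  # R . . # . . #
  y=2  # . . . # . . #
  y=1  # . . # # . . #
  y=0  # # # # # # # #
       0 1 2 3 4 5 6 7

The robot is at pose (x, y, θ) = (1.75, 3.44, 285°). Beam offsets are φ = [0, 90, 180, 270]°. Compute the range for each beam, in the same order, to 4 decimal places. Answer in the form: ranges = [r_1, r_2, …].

beam 1: φ=0°, α=285°
  direction (0.2588, -0.9659); cell (1,3); t to first gridline: x 0.9659, y 0.4555 (then +3.8637 / +1.0353)
    (1,2) via y @ 0.4555
    (2,2) via x @ 0.9659
    (2,1) via y @ 1.4908
    (2,0) via y @ 2.5261  # hit
  → r_1 = 2.5261
beam 2: φ=90°, α=15°
  direction (0.9659, 0.2588); cell (1,3); t to first gridline: x 0.2588, y 2.1637 (then +1.0353 / +3.8637)
    (2,3) via x @ 0.2588
    (3,3) via x @ 1.2941
    (3,4) via y @ 2.1637
    (4,4) via x @ 2.3294
    (5,4) via x @ 3.3646
    (6,4) via x @ 4.3999
    (7,4) via x @ 5.4352  # hit
  → r_2 = 5.4352
beam 3: φ=180°, α=105°
  direction (-0.2588, 0.9659); cell (1,3); t to first gridline: x 2.8978, y 0.5798 (then +3.8637 / +1.0353)
    (1,4) via y @ 0.5798
    (1,5) via y @ 1.6150  # hit
  → r_3 = 1.6150
beam 4: φ=270°, α=195°
  direction (-0.9659, -0.2588); cell (1,3); t to first gridline: x 0.7765, y 1.7000 (then +1.0353 / +3.8637)
    (0,3) via x @ 0.7765  # hit
  → r_4 = 0.7765

ranges = [2.5261, 5.4352, 1.6150, 0.7765]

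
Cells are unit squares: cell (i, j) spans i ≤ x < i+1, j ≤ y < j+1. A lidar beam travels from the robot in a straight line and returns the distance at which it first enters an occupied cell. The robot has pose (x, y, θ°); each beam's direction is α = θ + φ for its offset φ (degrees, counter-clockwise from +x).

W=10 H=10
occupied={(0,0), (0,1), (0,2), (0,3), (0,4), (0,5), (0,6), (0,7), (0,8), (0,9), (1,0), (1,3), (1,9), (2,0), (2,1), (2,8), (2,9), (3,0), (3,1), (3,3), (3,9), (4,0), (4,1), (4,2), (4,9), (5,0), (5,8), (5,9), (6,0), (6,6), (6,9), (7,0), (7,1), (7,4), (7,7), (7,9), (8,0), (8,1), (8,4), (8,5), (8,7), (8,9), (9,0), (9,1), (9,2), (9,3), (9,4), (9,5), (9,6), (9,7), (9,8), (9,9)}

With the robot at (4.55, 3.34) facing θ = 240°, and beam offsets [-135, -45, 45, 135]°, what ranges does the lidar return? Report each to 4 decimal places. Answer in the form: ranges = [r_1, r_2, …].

beam 1: φ=-135°, α=105°
  direction (-0.2588, 0.9659); cell (4,3); t to first gridline: x 2.1250, y 0.6833 (then +3.8637 / +1.0353)
    (4,4) via y @ 0.6833
    (4,5) via y @ 1.7186
    (3,5) via x @ 2.1250
    (3,6) via y @ 2.7538
    (3,7) via y @ 3.7891
    (3,8) via y @ 4.8244
    (3,9) via y @ 5.8597  # hit
  → r_1 = 5.8597
beam 2: φ=-45°, α=195°
  direction (-0.9659, -0.2588); cell (4,3); t to first gridline: x 0.5694, y 1.3137 (then +1.0353 / +3.8637)
    (3,3) via x @ 0.5694  # hit
  → r_2 = 0.5694
beam 3: φ=45°, α=285°
  direction (0.2588, -0.9659); cell (4,3); t to first gridline: x 1.7387, y 0.3520 (then +3.8637 / +1.0353)
    (4,2) via y @ 0.3520  # hit
  → r_3 = 0.3520
beam 4: φ=135°, α=15°
  direction (0.9659, 0.2588); cell (4,3); t to first gridline: x 0.4659, y 2.5500 (then +1.0353 / +3.8637)
    (5,3) via x @ 0.4659
    (6,3) via x @ 1.5012
    (7,3) via x @ 2.5364
    (7,4) via y @ 2.5500  # hit
  → r_4 = 2.5500

ranges = [5.8597, 0.5694, 0.3520, 2.5500]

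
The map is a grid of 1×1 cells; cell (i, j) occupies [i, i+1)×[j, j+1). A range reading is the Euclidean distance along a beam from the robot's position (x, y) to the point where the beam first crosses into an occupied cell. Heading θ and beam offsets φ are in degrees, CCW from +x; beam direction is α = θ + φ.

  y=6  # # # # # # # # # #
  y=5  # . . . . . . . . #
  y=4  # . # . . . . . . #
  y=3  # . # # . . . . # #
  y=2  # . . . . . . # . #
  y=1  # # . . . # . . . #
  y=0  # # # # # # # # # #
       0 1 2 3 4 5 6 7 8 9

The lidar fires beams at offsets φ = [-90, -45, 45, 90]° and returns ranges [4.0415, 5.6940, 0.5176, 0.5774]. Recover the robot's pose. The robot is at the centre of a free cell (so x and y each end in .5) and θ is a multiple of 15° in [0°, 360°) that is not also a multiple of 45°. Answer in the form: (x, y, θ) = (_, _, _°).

Enumerate (i+0.5, j+0.5, θ) over the 33 free cells and 16 admissible headings. For each, cast all 4 beams and compare to the given ranges.
  (3.5, 1.5, 300°): beam 1 = 1.0000 ≠ 4.0415 ✗
  (4.5, 5.5, 345°): beam 1 = 1.9319 ≠ 4.0415 ✗
  (5.5, 5.5, 195°): beam 1 = 0.5176 ≠ 4.0415 ✗
  …
  (3.5, 5.5, 30°): r_1=4.0415, r_2=5.6940, r_3=0.5176, r_4=0.5774 — all match ✓
Unique over the lattice → pose = (3.5, 5.5, 30°).

(x, y, θ) = (3.5, 5.5, 30°)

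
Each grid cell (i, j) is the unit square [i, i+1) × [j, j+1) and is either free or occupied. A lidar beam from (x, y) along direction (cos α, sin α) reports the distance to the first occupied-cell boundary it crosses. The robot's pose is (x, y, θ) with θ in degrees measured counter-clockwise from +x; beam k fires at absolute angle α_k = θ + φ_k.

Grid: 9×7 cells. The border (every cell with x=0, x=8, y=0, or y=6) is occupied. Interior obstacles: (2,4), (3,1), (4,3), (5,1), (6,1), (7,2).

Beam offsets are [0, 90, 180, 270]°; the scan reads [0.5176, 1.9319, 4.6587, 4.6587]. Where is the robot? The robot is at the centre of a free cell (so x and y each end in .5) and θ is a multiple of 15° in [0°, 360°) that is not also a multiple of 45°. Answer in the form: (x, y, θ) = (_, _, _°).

(x, y, θ) = (3.5, 5.5, 75°)

Enumerate (i+0.5, j+0.5, θ) over the 29 free cells and 16 admissible headings. For each, cast all 4 beams and compare to the given ranges.
  (4.5, 4.5, 195°): beam 1 = 1.5529 ≠ 0.5176 ✗
  (4.5, 4.5, 75°): beam 1 = 1.5529 ≠ 0.5176 ✗
  (3.5, 2.5, 165°): beam 1 = 2.5882 ≠ 0.5176 ✗
  (2.5, 5.5, 240°): beam 1 = 0.5774 ≠ 0.5176 ✗
  (6.5, 2.5, 330°): beam 1 = 0.5774 ≠ 0.5176 ✗
  …
  (3.5, 5.5, 75°): r_1=0.5176, r_2=1.9319, r_3=4.6587, r_4=4.6587 — all match ✓
No second candidate reproduces the full scan.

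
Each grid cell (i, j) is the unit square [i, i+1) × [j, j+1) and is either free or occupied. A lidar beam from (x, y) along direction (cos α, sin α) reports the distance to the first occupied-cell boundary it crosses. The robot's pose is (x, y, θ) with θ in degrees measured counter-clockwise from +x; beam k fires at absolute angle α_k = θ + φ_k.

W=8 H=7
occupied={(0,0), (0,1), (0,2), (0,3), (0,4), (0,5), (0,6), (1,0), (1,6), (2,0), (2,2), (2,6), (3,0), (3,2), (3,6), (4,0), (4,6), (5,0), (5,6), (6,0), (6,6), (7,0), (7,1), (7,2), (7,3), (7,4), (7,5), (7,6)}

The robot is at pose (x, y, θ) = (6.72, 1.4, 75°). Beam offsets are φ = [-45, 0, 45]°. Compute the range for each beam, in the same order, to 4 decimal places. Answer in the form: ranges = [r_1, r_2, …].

beam 1: φ=-45°, α=30°
  dir = (cos 30°, sin 30°) = (0.8660, 0.5000); from cell (6,1)
  next x-line at t=0.3233, next y-line at t=1.2000; Δt_x=1.1547, Δt_y=2.0000
    x: enter (7,1) at t=0.3233 ← occupied
  → r_1 = 0.3233
beam 2: φ=0°, α=75°
  dir = (cos 75°, sin 75°) = (0.2588, 0.9659); from cell (6,1)
  next x-line at t=1.0818, next y-line at t=0.6212; Δt_x=3.8637, Δt_y=1.0353
    y: enter (6,2) at t=0.6212
    x: enter (7,2) at t=1.0818 ← occupied
  → r_2 = 1.0818
beam 3: φ=45°, α=120°
  dir = (cos 120°, sin 120°) = (-0.5000, 0.8660); from cell (6,1)
  next x-line at t=1.4400, next y-line at t=0.6928; Δt_x=2.0000, Δt_y=1.1547
    y: enter (6,2) at t=0.6928
    x: enter (5,2) at t=1.4400
    y: enter (5,3) at t=1.8475
    y: enter (5,4) at t=3.0022
    x: enter (4,4) at t=3.4400
    y: enter (4,5) at t=4.1569
    y: enter (4,6) at t=5.3116 ← occupied
  → r_3 = 5.3116

ranges = [0.3233, 1.0818, 5.3116]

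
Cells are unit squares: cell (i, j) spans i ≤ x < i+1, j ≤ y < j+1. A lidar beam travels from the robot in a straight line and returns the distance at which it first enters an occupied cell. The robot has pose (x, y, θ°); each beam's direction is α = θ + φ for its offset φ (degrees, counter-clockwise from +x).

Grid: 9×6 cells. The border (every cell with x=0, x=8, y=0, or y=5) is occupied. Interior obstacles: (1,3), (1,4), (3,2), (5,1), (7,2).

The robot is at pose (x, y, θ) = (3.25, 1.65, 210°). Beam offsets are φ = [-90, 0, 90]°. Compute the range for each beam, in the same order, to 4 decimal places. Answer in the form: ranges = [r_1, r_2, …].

beam 1: φ=-90°, α=120°
  dir = (cos 120°, sin 120°) = (-0.5000, 0.8660); from cell (3,1)
  next x-line at t=0.5000, next y-line at t=0.4041; Δt_x=2.0000, Δt_y=1.1547
    y: enter (3,2) at t=0.4041 ← occupied
  → r_1 = 0.4041
beam 2: φ=0°, α=210°
  dir = (cos 210°, sin 210°) = (-0.8660, -0.5000); from cell (3,1)
  next x-line at t=0.2887, next y-line at t=1.3000; Δt_x=1.1547, Δt_y=2.0000
    x: enter (2,1) at t=0.2887
    y: enter (2,0) at t=1.3000 ← occupied
  → r_2 = 1.3000
beam 3: φ=90°, α=300°
  dir = (cos 300°, sin 300°) = (0.5000, -0.8660); from cell (3,1)
  next x-line at t=1.5000, next y-line at t=0.7506; Δt_x=2.0000, Δt_y=1.1547
    y: enter (3,0) at t=0.7506 ← occupied
  → r_3 = 0.7506

ranges = [0.4041, 1.3000, 0.7506]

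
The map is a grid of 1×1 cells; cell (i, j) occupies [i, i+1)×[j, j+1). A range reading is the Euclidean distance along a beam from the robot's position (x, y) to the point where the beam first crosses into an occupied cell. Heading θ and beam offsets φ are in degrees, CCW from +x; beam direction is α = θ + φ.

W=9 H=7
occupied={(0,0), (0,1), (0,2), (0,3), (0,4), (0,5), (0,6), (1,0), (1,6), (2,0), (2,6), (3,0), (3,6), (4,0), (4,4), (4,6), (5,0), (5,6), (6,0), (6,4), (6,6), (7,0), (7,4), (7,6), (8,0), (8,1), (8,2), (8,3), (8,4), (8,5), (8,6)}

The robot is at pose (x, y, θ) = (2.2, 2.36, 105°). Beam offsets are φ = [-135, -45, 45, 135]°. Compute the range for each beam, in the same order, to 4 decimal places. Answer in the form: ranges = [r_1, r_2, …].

ranges = [2.7200, 4.2031, 1.3856, 1.5704]

beam 1: φ=-135°, α=330°
  d=(0.8660,-0.5000)  start (2,2)  tX=0.9238 tY=0.7200  stride 1/|dx|=1.1547 1/|dy|=2.0000
    cross y-line → (2,1), t=0.7200
    cross x-line → (3,1), t=0.9238
    cross x-line → (4,1), t=2.0785
    cross y-line → (4,0), t=2.7200 (wall)
  → r_1 = 2.7200
beam 2: φ=-45°, α=60°
  d=(0.5000,0.8660)  start (2,2)  tX=1.6000 tY=0.7390  stride 1/|dx|=2.0000 1/|dy|=1.1547
    cross y-line → (2,3), t=0.7390
    cross x-line → (3,3), t=1.6000
    cross y-line → (3,4), t=1.8937
    cross y-line → (3,5), t=3.0484
    cross x-line → (4,5), t=3.6000
    cross y-line → (4,6), t=4.2031 (wall)
  → r_2 = 4.2031
beam 3: φ=45°, α=150°
  d=(-0.8660,0.5000)  start (2,2)  tX=0.2309 tY=1.2800  stride 1/|dx|=1.1547 1/|dy|=2.0000
    cross x-line → (1,2), t=0.2309
    cross y-line → (1,3), t=1.2800
    cross x-line → (0,3), t=1.3856 (wall)
  → r_3 = 1.3856
beam 4: φ=135°, α=240°
  d=(-0.5000,-0.8660)  start (2,2)  tX=0.4000 tY=0.4157  stride 1/|dx|=2.0000 1/|dy|=1.1547
    cross x-line → (1,2), t=0.4000
    cross y-line → (1,1), t=0.4157
    cross y-line → (1,0), t=1.5704 (wall)
  → r_4 = 1.5704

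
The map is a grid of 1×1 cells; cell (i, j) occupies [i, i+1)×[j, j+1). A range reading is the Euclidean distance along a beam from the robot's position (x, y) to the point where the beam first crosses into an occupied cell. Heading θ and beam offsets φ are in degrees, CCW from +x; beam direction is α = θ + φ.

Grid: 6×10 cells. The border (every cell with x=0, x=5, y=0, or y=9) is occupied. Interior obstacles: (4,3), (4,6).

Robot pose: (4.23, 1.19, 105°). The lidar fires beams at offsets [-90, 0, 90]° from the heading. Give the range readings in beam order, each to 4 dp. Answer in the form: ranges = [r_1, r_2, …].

ranges = [0.7972, 8.0855, 0.7341]

beam 1: φ=-90°, α=15°
  direction (0.9659, 0.2588); cell (4,1); t to first gridline: x 0.7972, y 3.1296 (then +1.0353 / +3.8637)
    (5,1) via x @ 0.7972  # hit
  → r_1 = 0.7972
beam 2: φ=0°, α=105°
  direction (-0.2588, 0.9659); cell (4,1); t to first gridline: x 0.8887, y 0.8386 (then +3.8637 / +1.0353)
    (4,2) via y @ 0.8386
    (3,2) via x @ 0.8887
    (3,3) via y @ 1.8738
    (3,4) via y @ 2.9091
    (3,5) via y @ 3.9444
    (2,5) via x @ 4.7524
    (2,6) via y @ 4.9797
    (2,7) via y @ 6.0150
    (2,8) via y @ 7.0502
    (2,9) via y @ 8.0855  # hit
  → r_2 = 8.0855
beam 3: φ=90°, α=195°
  direction (-0.9659, -0.2588); cell (4,1); t to first gridline: x 0.2381, y 0.7341 (then +1.0353 / +3.8637)
    (3,1) via x @ 0.2381
    (3,0) via y @ 0.7341  # hit
  → r_3 = 0.7341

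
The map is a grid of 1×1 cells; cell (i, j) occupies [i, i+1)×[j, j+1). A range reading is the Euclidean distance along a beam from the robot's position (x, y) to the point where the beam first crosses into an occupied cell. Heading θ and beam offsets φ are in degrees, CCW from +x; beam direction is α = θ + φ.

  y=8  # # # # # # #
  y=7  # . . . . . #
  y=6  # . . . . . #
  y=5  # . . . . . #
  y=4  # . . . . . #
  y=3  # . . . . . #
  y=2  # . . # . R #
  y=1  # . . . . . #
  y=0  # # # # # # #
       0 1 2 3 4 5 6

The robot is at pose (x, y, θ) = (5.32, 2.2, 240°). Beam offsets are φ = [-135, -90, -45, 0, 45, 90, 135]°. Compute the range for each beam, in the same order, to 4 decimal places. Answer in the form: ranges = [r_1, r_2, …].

ranges = [6.0046, 1.5242, 4.4724, 1.3856, 1.2423, 0.7852, 0.7040]

beam 1: φ=-135°, α=105°
  d=(-0.2588,0.9659)  start (5,2)  tX=1.2364 tY=0.8282  stride 1/|dx|=3.8637 1/|dy|=1.0353
    cross y-line → (5,3), t=0.8282
    cross x-line → (4,3), t=1.2364
    cross y-line → (4,4), t=1.8635
    cross y-line → (4,5), t=2.8988
    cross y-line → (4,6), t=3.9340
    cross y-line → (4,7), t=4.9693
    cross x-line → (3,7), t=5.1001
    cross y-line → (3,8), t=6.0046 (wall)
  → r_1 = 6.0046
beam 2: φ=-90°, α=150°
  d=(-0.8660,0.5000)  start (5,2)  tX=0.3695 tY=1.6000  stride 1/|dx|=1.1547 1/|dy|=2.0000
    cross x-line → (4,2), t=0.3695
    cross x-line → (3,2), t=1.5242 (wall)
  → r_2 = 1.5242
beam 3: φ=-45°, α=195°
  d=(-0.9659,-0.2588)  start (5,2)  tX=0.3313 tY=0.7727  stride 1/|dx|=1.0353 1/|dy|=3.8637
    cross x-line → (4,2), t=0.3313
    cross y-line → (4,1), t=0.7727
    cross x-line → (3,1), t=1.3666
    cross x-line → (2,1), t=2.4018
    cross x-line → (1,1), t=3.4371
    cross x-line → (0,1), t=4.4724 (wall)
  → r_3 = 4.4724
beam 4: φ=0°, α=240°
  d=(-0.5000,-0.8660)  start (5,2)  tX=0.6400 tY=0.2309  stride 1/|dx|=2.0000 1/|dy|=1.1547
    cross y-line → (5,1), t=0.2309
    cross x-line → (4,1), t=0.6400
    cross y-line → (4,0), t=1.3856 (wall)
  → r_4 = 1.3856
beam 5: φ=45°, α=285°
  d=(0.2588,-0.9659)  start (5,2)  tX=2.6273 tY=0.2071  stride 1/|dx|=3.8637 1/|dy|=1.0353
    cross y-line → (5,1), t=0.2071
    cross y-line → (5,0), t=1.2423 (wall)
  → r_5 = 1.2423
beam 6: φ=90°, α=330°
  d=(0.8660,-0.5000)  start (5,2)  tX=0.7852 tY=0.4000  stride 1/|dx|=1.1547 1/|dy|=2.0000
    cross y-line → (5,1), t=0.4000
    cross x-line → (6,1), t=0.7852 (wall)
  → r_6 = 0.7852
beam 7: φ=135°, α=15°
  d=(0.9659,0.2588)  start (5,2)  tX=0.7040 tY=3.0910  stride 1/|dx|=1.0353 1/|dy|=3.8637
    cross x-line → (6,2), t=0.7040 (wall)
  → r_7 = 0.7040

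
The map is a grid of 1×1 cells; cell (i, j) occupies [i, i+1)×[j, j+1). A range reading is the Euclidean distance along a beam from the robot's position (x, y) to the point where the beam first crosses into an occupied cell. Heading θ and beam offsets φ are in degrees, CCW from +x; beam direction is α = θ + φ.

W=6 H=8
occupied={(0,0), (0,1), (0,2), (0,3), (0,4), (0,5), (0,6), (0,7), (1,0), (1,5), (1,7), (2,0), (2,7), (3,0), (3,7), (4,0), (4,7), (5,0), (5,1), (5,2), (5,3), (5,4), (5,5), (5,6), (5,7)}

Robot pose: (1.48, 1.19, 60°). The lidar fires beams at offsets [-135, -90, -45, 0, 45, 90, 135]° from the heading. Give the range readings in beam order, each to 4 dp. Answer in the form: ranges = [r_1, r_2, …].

ranges = [0.1967, 0.3800, 3.6442, 6.7088, 1.8546, 0.5543, 0.4969]

beam 1: φ=-135°, α=285°
  d=(0.2588,-0.9659)  start (1,1)  tX=2.0091 tY=0.1967  stride 1/|dx|=3.8637 1/|dy|=1.0353
    cross y-line → (1,0), t=0.1967 (wall)
  → r_1 = 0.1967
beam 2: φ=-90°, α=330°
  d=(0.8660,-0.5000)  start (1,1)  tX=0.6004 tY=0.3800  stride 1/|dx|=1.1547 1/|dy|=2.0000
    cross y-line → (1,0), t=0.3800 (wall)
  → r_2 = 0.3800
beam 3: φ=-45°, α=15°
  d=(0.9659,0.2588)  start (1,1)  tX=0.5383 tY=3.1296  stride 1/|dx|=1.0353 1/|dy|=3.8637
    cross x-line → (2,1), t=0.5383
    cross x-line → (3,1), t=1.5736
    cross x-line → (4,1), t=2.6089
    cross y-line → (4,2), t=3.1296
    cross x-line → (5,2), t=3.6442 (wall)
  → r_3 = 3.6442
beam 4: φ=0°, α=60°
  d=(0.5000,0.8660)  start (1,1)  tX=1.0400 tY=0.9353  stride 1/|dx|=2.0000 1/|dy|=1.1547
    cross y-line → (1,2), t=0.9353
    cross x-line → (2,2), t=1.0400
    cross y-line → (2,3), t=2.0900
    cross x-line → (3,3), t=3.0400
    cross y-line → (3,4), t=3.2447
    cross y-line → (3,5), t=4.3994
    cross x-line → (4,5), t=5.0400
    cross y-line → (4,6), t=5.5541
    cross y-line → (4,7), t=6.7088 (wall)
  → r_4 = 6.7088
beam 5: φ=45°, α=105°
  d=(-0.2588,0.9659)  start (1,1)  tX=1.8546 tY=0.8386  stride 1/|dx|=3.8637 1/|dy|=1.0353
    cross y-line → (1,2), t=0.8386
    cross x-line → (0,2), t=1.8546 (wall)
  → r_5 = 1.8546
beam 6: φ=90°, α=150°
  d=(-0.8660,0.5000)  start (1,1)  tX=0.5543 tY=1.6200  stride 1/|dx|=1.1547 1/|dy|=2.0000
    cross x-line → (0,1), t=0.5543 (wall)
  → r_6 = 0.5543
beam 7: φ=135°, α=195°
  d=(-0.9659,-0.2588)  start (1,1)  tX=0.4969 tY=0.7341  stride 1/|dx|=1.0353 1/|dy|=3.8637
    cross x-line → (0,1), t=0.4969 (wall)
  → r_7 = 0.4969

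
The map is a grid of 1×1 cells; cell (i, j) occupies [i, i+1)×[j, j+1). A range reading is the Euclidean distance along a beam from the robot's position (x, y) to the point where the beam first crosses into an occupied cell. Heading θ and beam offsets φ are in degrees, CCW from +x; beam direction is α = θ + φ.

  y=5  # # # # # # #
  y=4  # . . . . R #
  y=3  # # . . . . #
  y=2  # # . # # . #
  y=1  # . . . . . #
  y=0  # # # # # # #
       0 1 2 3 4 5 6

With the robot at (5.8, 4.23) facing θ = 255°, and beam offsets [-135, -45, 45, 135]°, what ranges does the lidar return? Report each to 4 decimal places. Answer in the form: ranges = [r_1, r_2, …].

beam 1: φ=-135°, α=120°
  cosα=-0.5000 sinα=0.8660 | (5,4) | tMaxX 1.6000 tMaxY 0.8891 | tΔX 2.0000 tΔY 1.1547
    t=0.8891 [y] (5,5) — stop
  → r_1 = 0.8891
beam 2: φ=-45°, α=210°
  cosα=-0.8660 sinα=-0.5000 | (5,4) | tMaxX 0.9238 tMaxY 0.4600 | tΔX 1.1547 tΔY 2.0000
    t=0.4600 [y] (5,3)
    t=0.9238 [x] (4,3)
    t=2.0785 [x] (3,3)
    t=2.4600 [y] (3,2) — stop
  → r_2 = 2.4600
beam 3: φ=45°, α=300°
  cosα=0.5000 sinα=-0.8660 | (5,4) | tMaxX 0.4000 tMaxY 0.2656 | tΔX 2.0000 tΔY 1.1547
    t=0.2656 [y] (5,3)
    t=0.4000 [x] (6,3) — stop
  → r_3 = 0.4000
beam 4: φ=135°, α=30°
  cosα=0.8660 sinα=0.5000 | (5,4) | tMaxX 0.2309 tMaxY 1.5400 | tΔX 1.1547 tΔY 2.0000
    t=0.2309 [x] (6,4) — stop
  → r_4 = 0.2309

ranges = [0.8891, 2.4600, 0.4000, 0.2309]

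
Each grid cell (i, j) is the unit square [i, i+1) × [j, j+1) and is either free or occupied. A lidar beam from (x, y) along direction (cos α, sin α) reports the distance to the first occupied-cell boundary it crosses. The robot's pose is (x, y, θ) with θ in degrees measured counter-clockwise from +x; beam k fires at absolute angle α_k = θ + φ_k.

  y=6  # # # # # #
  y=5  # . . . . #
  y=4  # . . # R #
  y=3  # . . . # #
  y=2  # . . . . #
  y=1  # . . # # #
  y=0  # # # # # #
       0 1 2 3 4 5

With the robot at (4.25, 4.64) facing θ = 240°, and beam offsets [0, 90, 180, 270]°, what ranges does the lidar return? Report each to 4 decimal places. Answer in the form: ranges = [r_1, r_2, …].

beam 1: φ=0°, α=240°
  direction (-0.5000, -0.8660); cell (4,4); t to first gridline: x 0.5000, y 0.7390 (then +2.0000 / +1.1547)
    (3,4) via x @ 0.5000  # hit
  → r_1 = 0.5000
beam 2: φ=90°, α=330°
  direction (0.8660, -0.5000); cell (4,4); t to first gridline: x 0.8660, y 1.2800 (then +1.1547 / +2.0000)
    (5,4) via x @ 0.8660  # hit
  → r_2 = 0.8660
beam 3: φ=180°, α=60°
  direction (0.5000, 0.8660); cell (4,4); t to first gridline: x 1.5000, y 0.4157 (then +2.0000 / +1.1547)
    (4,5) via y @ 0.4157
    (5,5) via x @ 1.5000  # hit
  → r_3 = 1.5000
beam 4: φ=270°, α=150°
  direction (-0.8660, 0.5000); cell (4,4); t to first gridline: x 0.2887, y 0.7200 (then +1.1547 / +2.0000)
    (3,4) via x @ 0.2887  # hit
  → r_4 = 0.2887

ranges = [0.5000, 0.8660, 1.5000, 0.2887]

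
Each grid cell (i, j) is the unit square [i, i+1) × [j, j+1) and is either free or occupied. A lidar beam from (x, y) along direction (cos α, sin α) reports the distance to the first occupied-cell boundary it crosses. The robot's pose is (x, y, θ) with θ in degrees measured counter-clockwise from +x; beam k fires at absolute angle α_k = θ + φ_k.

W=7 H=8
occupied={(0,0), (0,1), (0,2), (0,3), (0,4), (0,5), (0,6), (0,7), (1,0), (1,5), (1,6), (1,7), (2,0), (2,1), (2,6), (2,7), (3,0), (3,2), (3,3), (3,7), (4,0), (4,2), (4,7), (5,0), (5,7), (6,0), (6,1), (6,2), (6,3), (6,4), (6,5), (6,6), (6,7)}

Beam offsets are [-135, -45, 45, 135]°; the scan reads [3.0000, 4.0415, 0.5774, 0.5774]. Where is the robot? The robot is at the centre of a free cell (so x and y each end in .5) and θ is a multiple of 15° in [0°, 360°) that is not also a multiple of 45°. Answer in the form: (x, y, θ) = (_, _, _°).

The pose lattice has 23·16 = 368 candidates. Test each by forward raycasting.
  (1.5, 2.5, 195°): beam 1 = 5.1962 ≠ 3.0000 ✗
  (5.5, 2.5, 105°): beam 1 = 0.5774 ≠ 3.0000 ✗
  (2.5, 5.5, 150°): beam 1 = 3.6235 ≠ 3.0000 ✗
  …
  (2.5, 5.5, 15°): r_1=3.0000, r_2=4.0415, r_3=0.5774, r_4=0.5774 — all match ✓
No second candidate reproduces the full scan.

(x, y, θ) = (2.5, 5.5, 15°)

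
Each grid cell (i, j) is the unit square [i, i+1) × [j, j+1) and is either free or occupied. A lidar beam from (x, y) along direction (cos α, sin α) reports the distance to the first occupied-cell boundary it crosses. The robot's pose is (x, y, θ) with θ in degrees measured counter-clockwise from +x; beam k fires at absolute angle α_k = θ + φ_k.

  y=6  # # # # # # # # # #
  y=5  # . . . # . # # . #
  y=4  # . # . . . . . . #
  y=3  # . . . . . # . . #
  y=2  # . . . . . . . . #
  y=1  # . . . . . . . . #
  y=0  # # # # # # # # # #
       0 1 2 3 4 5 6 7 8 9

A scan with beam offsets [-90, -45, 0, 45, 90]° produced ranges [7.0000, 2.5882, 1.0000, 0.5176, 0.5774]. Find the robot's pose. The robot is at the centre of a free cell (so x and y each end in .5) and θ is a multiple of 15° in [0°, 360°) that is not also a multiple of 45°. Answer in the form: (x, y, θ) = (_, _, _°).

Enumerate (i+0.5, j+0.5, θ) over the 35 free cells and 16 admissible headings. For each, cast all 5 beams and compare to the given ranges.
  (2.5, 2.5, 60°): beam 1 = 3.0000 ≠ 7.0000 ✗
  (1.5, 5.5, 210°): beam 1 = 0.5774 ≠ 7.0000 ✗
  (5.5, 5.5, 75°): beam 1 = 0.5176 ≠ 7.0000 ✗
  (1.5, 5.5, 165°): beam 1 = 0.5176 ≠ 7.0000 ✗
  (1.5, 3.5, 165°): beam 1 = 2.5882 ≠ 7.0000 ✗
  …
  (1.5, 1.5, 120°): r_1=7.0000, r_2=2.5882, r_3=1.0000, r_4=0.5176, r_5=0.5774 — all match ✓
No second candidate reproduces the full scan.

(x, y, θ) = (1.5, 1.5, 120°)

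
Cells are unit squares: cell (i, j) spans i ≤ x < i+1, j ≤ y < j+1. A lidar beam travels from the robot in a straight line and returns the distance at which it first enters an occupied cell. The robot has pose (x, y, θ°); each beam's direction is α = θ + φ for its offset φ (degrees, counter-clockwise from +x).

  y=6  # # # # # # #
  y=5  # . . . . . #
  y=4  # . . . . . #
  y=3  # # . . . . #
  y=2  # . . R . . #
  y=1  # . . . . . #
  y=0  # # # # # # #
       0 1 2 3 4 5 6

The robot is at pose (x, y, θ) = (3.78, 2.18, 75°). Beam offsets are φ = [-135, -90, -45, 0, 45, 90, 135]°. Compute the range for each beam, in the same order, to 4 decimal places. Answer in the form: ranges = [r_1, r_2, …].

beam 1: φ=-135°, α=300°
  direction (0.5000, -0.8660); cell (3,2); t to first gridline: x 0.4400, y 0.2078 (then +2.0000 / +1.1547)
    (3,1) via y @ 0.2078
    (4,1) via x @ 0.4400
    (4,0) via y @ 1.3625  # hit
  → r_1 = 1.3625
beam 2: φ=-90°, α=345°
  direction (0.9659, -0.2588); cell (3,2); t to first gridline: x 0.2278, y 0.6955 (then +1.0353 / +3.8637)
    (4,2) via x @ 0.2278
    (4,1) via y @ 0.6955
    (5,1) via x @ 1.2630
    (6,1) via x @ 2.2983  # hit
  → r_2 = 2.2983
beam 3: φ=-45°, α=30°
  direction (0.8660, 0.5000); cell (3,2); t to first gridline: x 0.2540, y 1.6400 (then +1.1547 / +2.0000)
    (4,2) via x @ 0.2540
    (5,2) via x @ 1.4087
    (5,3) via y @ 1.6400
    (6,3) via x @ 2.5634  # hit
  → r_3 = 2.5634
beam 4: φ=0°, α=75°
  direction (0.2588, 0.9659); cell (3,2); t to first gridline: x 0.8500, y 0.8489 (then +3.8637 / +1.0353)
    (3,3) via y @ 0.8489
    (4,3) via x @ 0.8500
    (4,4) via y @ 1.8842
    (4,5) via y @ 2.9195
    (4,6) via y @ 3.9548  # hit
  → r_4 = 3.9548
beam 5: φ=45°, α=120°
  direction (-0.5000, 0.8660); cell (3,2); t to first gridline: x 1.5600, y 0.9469 (then +2.0000 / +1.1547)
    (3,3) via y @ 0.9469
    (2,3) via x @ 1.5600
    (2,4) via y @ 2.1016
    (2,5) via y @ 3.2563
    (1,5) via x @ 3.5600
    (1,6) via y @ 4.4110  # hit
  → r_5 = 4.4110
beam 6: φ=90°, α=165°
  direction (-0.9659, 0.2588); cell (3,2); t to first gridline: x 0.8075, y 3.1682 (then +1.0353 / +3.8637)
    (2,2) via x @ 0.8075
    (1,2) via x @ 1.8428
    (0,2) via x @ 2.8781  # hit
  → r_6 = 2.8781
beam 7: φ=135°, α=210°
  direction (-0.8660, -0.5000); cell (3,2); t to first gridline: x 0.9007, y 0.3600 (then +1.1547 / +2.0000)
    (3,1) via y @ 0.3600
    (2,1) via x @ 0.9007
    (1,1) via x @ 2.0554
    (1,0) via y @ 2.3600  # hit
  → r_7 = 2.3600

ranges = [1.3625, 2.2983, 2.5634, 3.9548, 4.4110, 2.8781, 2.3600]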